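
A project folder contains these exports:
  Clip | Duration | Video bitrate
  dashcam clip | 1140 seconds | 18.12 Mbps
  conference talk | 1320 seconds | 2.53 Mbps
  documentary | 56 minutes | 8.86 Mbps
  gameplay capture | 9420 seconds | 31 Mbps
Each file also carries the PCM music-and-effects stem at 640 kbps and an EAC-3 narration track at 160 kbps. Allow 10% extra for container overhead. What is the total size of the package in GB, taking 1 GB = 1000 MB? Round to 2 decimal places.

Audio total: 640 + 160 = 800 kbps = 0.800 Mbps.
dashcam clip: 18.920 Mbps × 1140 s × 1.10 = 23725.7 Mb
conference talk: 3.330 Mbps × 1320 s × 1.10 = 4835.2 Mb
documentary: 9.660 Mbps × 3360 s × 1.10 = 35703.4 Mb
gameplay capture: 31.800 Mbps × 9420 s × 1.10 = 329511.6 Mb
Total: 393775.8 Mb = 49222.0 MB.
= 49.22 GB.

49.22 GB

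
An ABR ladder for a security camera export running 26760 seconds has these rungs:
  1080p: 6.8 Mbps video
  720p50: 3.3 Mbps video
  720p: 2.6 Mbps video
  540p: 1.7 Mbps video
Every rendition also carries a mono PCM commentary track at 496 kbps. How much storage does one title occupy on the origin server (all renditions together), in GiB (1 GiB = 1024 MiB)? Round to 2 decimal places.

Audio: 496 kbps = 0.496 Mbps.
Sum of rendition bitrates: (6.8+0.496) + (3.3+0.496) + (2.6+0.496) + (1.7+0.496) = 16.384 Mbps.
× 26760 s = 438,436 Mb = 54,804 MB = 51.04 GiB.

51.04 GiB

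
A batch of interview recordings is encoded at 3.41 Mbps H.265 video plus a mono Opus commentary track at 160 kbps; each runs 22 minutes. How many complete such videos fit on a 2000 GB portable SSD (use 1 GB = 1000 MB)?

3395

22 min = 1320 s
Audio: 160 kbps = 0.160 Mbps.
Total bitrate: 3.570 Mbps.
Per item: 3.570 Mbps × 1320 s = 4,712 Mb = 589.0 MB.
Capacity: 2000 GB = 16,000,000 Mb; 3395.30 items → 3395 complete.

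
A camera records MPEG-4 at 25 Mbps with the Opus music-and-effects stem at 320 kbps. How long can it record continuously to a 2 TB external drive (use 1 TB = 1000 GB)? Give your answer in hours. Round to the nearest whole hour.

Audio: 320 kbps = 0.320 Mbps.
Total bitrate: 25 + 0.320 = 25.320 Mbps.
Capacity: 2 TB = 16,000,000 Mb.
Recording time: 16,000,000 / 25.320 = 631,912 s ≈ 176 hours.

176 hours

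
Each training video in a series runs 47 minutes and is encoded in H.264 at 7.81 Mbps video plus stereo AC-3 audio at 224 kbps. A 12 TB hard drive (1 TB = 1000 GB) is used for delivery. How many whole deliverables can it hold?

4237

47 min = 2820 s
Audio: 224 kbps = 0.224 Mbps.
Total bitrate: 8.034 Mbps.
Per item: 8.034 Mbps × 2820 s = 22,656 Mb = 2,832 MB.
Capacity: 12 TB = 96,000,000 Mb; 4237.31 items → 4237 complete.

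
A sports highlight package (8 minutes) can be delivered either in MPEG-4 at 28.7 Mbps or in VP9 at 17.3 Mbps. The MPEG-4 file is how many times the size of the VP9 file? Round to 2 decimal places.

1.66

8 min = 480 s
MPEG-4: 28.700 Mbps × 480 s = 13776.0 Mb = 1.722 GB.
VP9: 17.300 Mbps × 480 s = 8304.0 Mb = 1.038 GB.
Ratio: 1.722 / 1.038 = 1.659.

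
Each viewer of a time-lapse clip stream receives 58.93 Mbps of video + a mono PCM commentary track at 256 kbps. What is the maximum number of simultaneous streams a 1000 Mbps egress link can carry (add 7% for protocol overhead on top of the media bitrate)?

15

Audio: 256 kbps = 0.256 Mbps.
Per-viewer media rate: 59.186 Mbps.
On the wire with 7% overhead: 63.329 Mbps.
1000 Mbps = 1,000 Mbps; 1,000 / 63.329 = 15.79 → 15 viewers.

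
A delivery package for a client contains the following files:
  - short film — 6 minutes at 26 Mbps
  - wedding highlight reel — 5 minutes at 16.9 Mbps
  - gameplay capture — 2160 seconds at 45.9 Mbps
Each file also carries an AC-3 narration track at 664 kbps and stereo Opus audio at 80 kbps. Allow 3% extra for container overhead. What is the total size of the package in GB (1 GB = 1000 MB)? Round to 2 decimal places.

Audio total: 664 + 80 = 744 kbps = 0.744 Mbps.
short film: 26.744 Mbps × 360 s × 1.03 = 9916.7 Mb
wedding highlight reel: 17.644 Mbps × 300 s × 1.03 = 5452.0 Mb
gameplay capture: 46.644 Mbps × 2160 s × 1.03 = 103773.6 Mb
Total: 119142.2 Mb = 14892.8 MB.
= 14.89 GB.

14.89 GB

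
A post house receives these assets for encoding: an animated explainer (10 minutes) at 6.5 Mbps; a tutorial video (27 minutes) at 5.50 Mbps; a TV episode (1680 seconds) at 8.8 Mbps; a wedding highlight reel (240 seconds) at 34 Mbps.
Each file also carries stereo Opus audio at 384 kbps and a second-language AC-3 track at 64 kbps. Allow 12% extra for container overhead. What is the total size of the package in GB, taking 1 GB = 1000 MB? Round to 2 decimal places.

5.27 GB

Audio total: 384 + 64 = 448 kbps = 0.448 Mbps.
animated explainer: 6.948 Mbps × 600 s × 1.12 = 4669.1 Mb
tutorial video: 5.948 Mbps × 1620 s × 1.12 = 10792.1 Mb
TV episode: 9.248 Mbps × 1680 s × 1.12 = 17401.0 Mb
wedding highlight reel: 34.448 Mbps × 240 s × 1.12 = 9259.6 Mb
Total: 42121.8 Mb = 5265.2 MB.
= 5.265 GB.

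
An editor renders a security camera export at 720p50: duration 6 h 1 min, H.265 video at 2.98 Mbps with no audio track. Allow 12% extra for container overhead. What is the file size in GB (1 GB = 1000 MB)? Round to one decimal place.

9.0 GB

6 h 1 min = 361 min = 21660 s
Total bitrate: 2.98 Mbps.
Stream data: 2.980 Mbps × 21660 s = 64546.8 Mb.
With 12% container overhead: ×1.12.
72,292 Mb ÷ 8 = 9,037 MB → 9.037 GB.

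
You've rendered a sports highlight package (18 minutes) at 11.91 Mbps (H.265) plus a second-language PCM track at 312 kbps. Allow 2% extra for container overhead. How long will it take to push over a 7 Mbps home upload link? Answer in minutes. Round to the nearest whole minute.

18 min = 1080 s
Audio: 312 kbps = 0.312 Mbps.
Total bitrate: 12.222 Mbps.
File: 12.222 Mbps × 1080 s = 13199.8 Mb.
With 2% container overhead: ×1.02. → 13463.8 Mb.
At 7 Mbps: 13463.8 / 7 = 1923.4 s ≈ 32.1 minutes.

32 minutes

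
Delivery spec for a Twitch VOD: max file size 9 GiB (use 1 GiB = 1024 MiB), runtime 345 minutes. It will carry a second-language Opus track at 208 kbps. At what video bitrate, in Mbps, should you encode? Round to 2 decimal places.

3.53 Mbps

Budget: 9 GiB = 77309.4 Mb.
345 min = 20700 s
Total bitrate budget: 77309.4 Mb / 20700 s = 3.735 Mbps.
Audio: 208 kbps = 0.208 Mbps.
Video: 3.735 − 0.208 = 3.527 Mbps.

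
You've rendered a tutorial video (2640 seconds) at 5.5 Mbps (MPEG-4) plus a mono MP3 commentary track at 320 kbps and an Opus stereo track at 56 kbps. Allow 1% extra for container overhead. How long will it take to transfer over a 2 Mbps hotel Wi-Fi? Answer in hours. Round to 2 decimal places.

Audio total: 320 + 56 = 376 kbps = 0.376 Mbps.
Total bitrate: 5.876 Mbps.
File: 5.876 Mbps × 2640 s = 15512.6 Mb.
With 1% container overhead: ×1.01. → 15667.8 Mb.
At 2 Mbps: 15667.8 / 2 = 7833.9 s ≈ 2.18 hours.

2.18 hours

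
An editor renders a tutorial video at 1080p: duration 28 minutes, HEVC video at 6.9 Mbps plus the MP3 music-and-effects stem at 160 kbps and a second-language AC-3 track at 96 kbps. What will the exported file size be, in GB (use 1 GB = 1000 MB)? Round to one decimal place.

28 min = 1680 s
Audio total: 160 + 96 = 256 kbps = 0.256 Mbps.
Total bitrate: 6.9 + 0.256 = 7.156 Mbps.
Stream data: 7.156 Mbps × 1680 s = 12022.1 Mb.
12,022 Mb ÷ 8 = 1,503 MB → 1.503 GB.

1.5 GB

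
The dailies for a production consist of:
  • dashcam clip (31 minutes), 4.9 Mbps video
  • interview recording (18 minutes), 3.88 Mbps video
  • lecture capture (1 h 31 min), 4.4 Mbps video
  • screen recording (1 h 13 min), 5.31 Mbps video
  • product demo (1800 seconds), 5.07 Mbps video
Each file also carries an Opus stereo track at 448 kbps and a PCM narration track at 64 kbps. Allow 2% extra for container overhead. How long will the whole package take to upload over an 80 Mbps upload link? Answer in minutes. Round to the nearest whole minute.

16 minutes

Audio total: 448 + 64 = 512 kbps = 0.512 Mbps.
dashcam clip: 5.412 Mbps × 1860 s × 1.02 = 10267.6 Mb
interview recording: 4.392 Mbps × 1080 s × 1.02 = 4838.2 Mb
lecture capture: 4.912 Mbps × 5460 s × 1.02 = 27355.9 Mb
screen recording: 5.822 Mbps × 4380 s × 1.02 = 26010.4 Mb
product demo: 5.582 Mbps × 1800 s × 1.02 = 10248.6 Mb
Total: 78720.7 Mb = 9840.1 MB.
At 80 Mbps: 78720.7 / 80 = 984 s ≈ 16.4 minutes.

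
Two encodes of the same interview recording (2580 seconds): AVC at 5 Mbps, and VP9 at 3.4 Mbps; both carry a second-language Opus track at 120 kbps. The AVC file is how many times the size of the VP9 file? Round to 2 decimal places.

Audio: 120 kbps = 0.120 Mbps.
AVC: 5.120 Mbps × 2580 s = 13209.6 Mb = 1.538 GiB.
VP9: 3.520 Mbps × 2580 s = 9081.6 Mb = 1.057 GiB.
Ratio: 1.538 / 1.057 = 1.455.

1.45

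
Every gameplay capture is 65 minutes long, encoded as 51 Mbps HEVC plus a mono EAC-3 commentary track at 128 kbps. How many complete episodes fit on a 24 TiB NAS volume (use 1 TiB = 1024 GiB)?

65 min = 3900 s
Audio: 128 kbps = 0.128 Mbps.
Total bitrate: 51.128 Mbps.
Per item: 51.128 Mbps × 3900 s = 199,399 Mb = 24,925 MB.
Capacity: 24 TiB = 211,106,233 Mb; 1058.71 items → 1058 complete.

1058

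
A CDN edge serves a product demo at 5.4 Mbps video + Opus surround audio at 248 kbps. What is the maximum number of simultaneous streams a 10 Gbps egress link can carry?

1770

Audio: 248 kbps = 0.248 Mbps.
Per-viewer media rate: 5.648 Mbps.
10 Gbps = 10,000 Mbps; 10,000 / 5.648 = 1770.54 → 1770 viewers.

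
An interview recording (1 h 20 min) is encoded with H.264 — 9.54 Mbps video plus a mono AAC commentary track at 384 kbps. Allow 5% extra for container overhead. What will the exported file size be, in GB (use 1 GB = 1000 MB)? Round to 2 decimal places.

1 h 20 min = 80 min = 4800 s
Audio: 384 kbps = 0.384 Mbps.
Total bitrate: 9.54 + 0.384 = 9.924 Mbps.
Stream data: 9.924 Mbps × 4800 s = 47635.2 Mb.
With 5% container overhead: ×1.05.
50,017 Mb ÷ 8 = 6,252 MB → 6.252 GB.

6.25 GB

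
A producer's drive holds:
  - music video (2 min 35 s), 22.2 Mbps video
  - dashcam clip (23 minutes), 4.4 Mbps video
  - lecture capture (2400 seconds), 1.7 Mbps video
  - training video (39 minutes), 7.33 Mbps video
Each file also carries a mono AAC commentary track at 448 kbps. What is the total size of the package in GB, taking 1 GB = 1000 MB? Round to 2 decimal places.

4.19 GB

Audio: 448 kbps = 0.448 Mbps.
music video: 22.648 Mbps × 155 s = 3510.4 Mb
dashcam clip: 4.848 Mbps × 1380 s = 6690.2 Mb
lecture capture: 2.148 Mbps × 2400 s = 5155.2 Mb
training video: 7.778 Mbps × 2340 s = 18200.5 Mb
Total: 33556.4 Mb = 4194.6 MB.
= 4.195 GB.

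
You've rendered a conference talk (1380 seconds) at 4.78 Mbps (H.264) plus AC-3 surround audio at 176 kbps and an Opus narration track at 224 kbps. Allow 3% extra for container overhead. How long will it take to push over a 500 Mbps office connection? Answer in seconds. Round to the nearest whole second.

15 seconds

Audio total: 176 + 224 = 400 kbps = 0.400 Mbps.
Total bitrate: 5.180 Mbps.
File: 5.180 Mbps × 1380 s = 7148.4 Mb.
With 3% container overhead: ×1.03. → 7362.9 Mb.
At 500 Mbps: 7362.9 / 500 = 14.7 s ≈ 14.7 seconds.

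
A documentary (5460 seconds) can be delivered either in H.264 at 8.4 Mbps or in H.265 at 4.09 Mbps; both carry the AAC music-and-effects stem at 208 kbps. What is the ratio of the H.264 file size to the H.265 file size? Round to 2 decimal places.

2.00

Audio: 208 kbps = 0.208 Mbps.
H.264: 8.608 Mbps × 5460 s = 46999.7 Mb = 5.875 GB.
H.265: 4.298 Mbps × 5460 s = 23467.1 Mb = 2.933 GB.
Ratio: 5.875 / 2.933 = 2.003.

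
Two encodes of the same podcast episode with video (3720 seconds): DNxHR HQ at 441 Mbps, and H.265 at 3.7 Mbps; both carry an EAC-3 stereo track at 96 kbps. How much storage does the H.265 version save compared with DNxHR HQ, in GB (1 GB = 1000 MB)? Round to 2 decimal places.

203.34 GB

Audio: 96 kbps = 0.096 Mbps.
DNxHR HQ: 441.096 Mbps × 3720 s = 1640877.1 Mb = 205.110 GB.
H.265: 3.796 Mbps × 3720 s = 14121.1 Mb = 1.765 GB.
Saving: 205.110 − 1.765 = 203.345 GB.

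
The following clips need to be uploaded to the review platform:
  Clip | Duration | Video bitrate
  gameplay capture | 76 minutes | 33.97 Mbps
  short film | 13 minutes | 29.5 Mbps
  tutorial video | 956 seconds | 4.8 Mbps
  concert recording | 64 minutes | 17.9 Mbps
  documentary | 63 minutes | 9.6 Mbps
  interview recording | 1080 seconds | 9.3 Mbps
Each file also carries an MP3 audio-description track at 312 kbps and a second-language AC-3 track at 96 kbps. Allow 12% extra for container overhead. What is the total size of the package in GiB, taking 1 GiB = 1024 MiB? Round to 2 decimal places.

39.60 GiB

Audio total: 312 + 96 = 408 kbps = 0.408 Mbps.
gameplay capture: 34.378 Mbps × 4560 s × 1.12 = 175575.3 Mb
short film: 29.908 Mbps × 780 s × 1.12 = 26127.6 Mb
tutorial video: 5.208 Mbps × 956 s × 1.12 = 5576.3 Mb
concert recording: 18.308 Mbps × 3840 s × 1.12 = 78739.0 Mb
documentary: 10.008 Mbps × 3780 s × 1.12 = 42369.9 Mb
interview recording: 9.708 Mbps × 1080 s × 1.12 = 11742.8 Mb
Total: 340131.0 Mb = 42516.4 MB.
= 39.60 GiB.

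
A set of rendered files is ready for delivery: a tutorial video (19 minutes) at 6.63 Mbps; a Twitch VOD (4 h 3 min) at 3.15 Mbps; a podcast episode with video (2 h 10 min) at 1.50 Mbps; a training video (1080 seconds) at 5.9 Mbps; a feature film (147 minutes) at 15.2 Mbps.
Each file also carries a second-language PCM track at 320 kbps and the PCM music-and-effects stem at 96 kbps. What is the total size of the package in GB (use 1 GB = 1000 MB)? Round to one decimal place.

27.4 GB

Audio total: 320 + 96 = 416 kbps = 0.416 Mbps.
tutorial video: 7.046 Mbps × 1140 s = 8032.4 Mb
Twitch VOD: 3.566 Mbps × 14580 s = 51992.3 Mb
podcast episode with video: 1.916 Mbps × 7800 s = 14944.8 Mb
training video: 6.316 Mbps × 1080 s = 6821.3 Mb
feature film: 15.616 Mbps × 8820 s = 137733.1 Mb
Total: 219523.9 Mb = 27440.5 MB.
= 27.44 GB.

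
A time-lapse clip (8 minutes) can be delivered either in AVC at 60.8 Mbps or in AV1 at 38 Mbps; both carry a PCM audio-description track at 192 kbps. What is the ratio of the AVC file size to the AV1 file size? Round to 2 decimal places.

8 min = 480 s
Audio: 192 kbps = 0.192 Mbps.
AVC: 60.992 Mbps × 480 s = 29276.2 Mb = 3.660 GB.
AV1: 38.192 Mbps × 480 s = 18332.2 Mb = 2.292 GB.
Ratio: 3.660 / 2.292 = 1.597.

1.60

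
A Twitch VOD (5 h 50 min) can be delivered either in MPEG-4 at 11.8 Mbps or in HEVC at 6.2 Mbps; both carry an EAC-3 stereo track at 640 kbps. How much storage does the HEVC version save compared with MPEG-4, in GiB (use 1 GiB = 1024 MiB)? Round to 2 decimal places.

5 h 50 min = 350 min = 21000 s
Audio: 640 kbps = 0.640 Mbps.
MPEG-4: 12.440 Mbps × 21000 s = 261240.0 Mb = 30.412 GiB.
HEVC: 6.840 Mbps × 21000 s = 143640.0 Mb = 16.722 GiB.
Saving: 30.412 − 16.722 = 13.690 GiB.

13.69 GiB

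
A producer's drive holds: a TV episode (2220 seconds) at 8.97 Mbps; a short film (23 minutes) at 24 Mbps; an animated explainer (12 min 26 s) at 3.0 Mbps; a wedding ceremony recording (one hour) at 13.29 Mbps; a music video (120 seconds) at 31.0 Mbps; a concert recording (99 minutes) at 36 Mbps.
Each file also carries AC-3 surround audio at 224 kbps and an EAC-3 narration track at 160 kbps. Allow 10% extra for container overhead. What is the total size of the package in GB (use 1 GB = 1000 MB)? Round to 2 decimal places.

Audio total: 224 + 160 = 384 kbps = 0.384 Mbps.
TV episode: 9.354 Mbps × 2220 s × 1.10 = 22842.5 Mb
short film: 24.384 Mbps × 1380 s × 1.10 = 37014.9 Mb
animated explainer: 3.384 Mbps × 746 s × 1.10 = 2776.9 Mb
wedding ceremony recording: 13.674 Mbps × 3600 s × 1.10 = 54149.0 Mb
music video: 31.384 Mbps × 120 s × 1.10 = 4142.7 Mb
concert recording: 36.384 Mbps × 5940 s × 1.10 = 237733.1 Mb
Total: 358659.1 Mb = 44832.4 MB.
= 44.83 GB.

44.83 GB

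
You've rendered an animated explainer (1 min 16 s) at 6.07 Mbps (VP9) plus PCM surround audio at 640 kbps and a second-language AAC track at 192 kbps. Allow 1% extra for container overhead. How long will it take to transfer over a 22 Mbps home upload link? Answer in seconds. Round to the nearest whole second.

1 min 16 s = 76 s
Audio total: 640 + 192 = 832 kbps = 0.832 Mbps.
Total bitrate: 6.902 Mbps.
File: 6.902 Mbps × 76 s = 524.6 Mb.
With 1% container overhead: ×1.01. → 529.8 Mb.
At 22 Mbps: 529.8 / 22 = 24.1 s ≈ 24.1 seconds.

24 seconds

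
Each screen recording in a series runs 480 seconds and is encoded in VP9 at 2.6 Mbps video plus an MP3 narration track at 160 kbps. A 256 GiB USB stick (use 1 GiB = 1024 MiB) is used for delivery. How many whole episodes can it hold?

Audio: 160 kbps = 0.160 Mbps.
Total bitrate: 2.760 Mbps.
Per item: 2.760 Mbps × 480 s = 1,325 Mb = 165.6 MB.
Capacity: 256 GiB = 2,199,023 Mb; 1659.89 items → 1659 complete.

1659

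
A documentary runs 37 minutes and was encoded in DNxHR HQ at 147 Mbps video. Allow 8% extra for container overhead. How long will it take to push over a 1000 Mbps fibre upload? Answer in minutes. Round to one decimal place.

37 min = 2220 s
File: 147.000 Mbps × 2220 s = 326340.0 Mb.
With 8% container overhead: ×1.08. → 352447.2 Mb.
At 1000 Mbps: 352447.2 / 1000 = 352.4 s ≈ 5.87 minutes.

5.9 minutes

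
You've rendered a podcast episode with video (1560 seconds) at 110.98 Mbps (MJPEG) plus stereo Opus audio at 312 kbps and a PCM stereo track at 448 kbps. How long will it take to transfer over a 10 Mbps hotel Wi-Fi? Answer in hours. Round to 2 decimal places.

Audio total: 312 + 448 = 760 kbps = 0.760 Mbps.
Total bitrate: 111.740 Mbps.
File: 111.740 Mbps × 1560 s = 174314.4 Mb.
At 10 Mbps: 174314.4 / 10 = 17431.4 s ≈ 4.84 hours.

4.84 hours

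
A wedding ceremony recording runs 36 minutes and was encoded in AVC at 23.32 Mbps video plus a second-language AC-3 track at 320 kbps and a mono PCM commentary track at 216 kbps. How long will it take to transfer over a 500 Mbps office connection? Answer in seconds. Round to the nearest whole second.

103 seconds

36 min = 2160 s
Audio total: 320 + 216 = 536 kbps = 0.536 Mbps.
Total bitrate: 23.856 Mbps.
File: 23.856 Mbps × 2160 s = 51529.0 Mb.
At 500 Mbps: 51529.0 / 500 = 103.1 s ≈ 103 seconds.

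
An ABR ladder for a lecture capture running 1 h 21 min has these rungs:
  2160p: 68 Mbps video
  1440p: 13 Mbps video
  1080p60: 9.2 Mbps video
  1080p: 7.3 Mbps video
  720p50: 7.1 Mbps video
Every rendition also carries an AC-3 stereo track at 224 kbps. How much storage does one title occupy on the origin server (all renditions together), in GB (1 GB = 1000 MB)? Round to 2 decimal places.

64.22 GB

1 h 21 min = 81 min = 4860 s
Audio: 224 kbps = 0.224 Mbps.
Sum of rendition bitrates: (68+0.224) + (13+0.224) + (9.2+0.224) + (7.3+0.224) + (7.1+0.224) = 105.720 Mbps.
× 4860 s = 513,799 Mb = 64,225 MB = 64.22 GB.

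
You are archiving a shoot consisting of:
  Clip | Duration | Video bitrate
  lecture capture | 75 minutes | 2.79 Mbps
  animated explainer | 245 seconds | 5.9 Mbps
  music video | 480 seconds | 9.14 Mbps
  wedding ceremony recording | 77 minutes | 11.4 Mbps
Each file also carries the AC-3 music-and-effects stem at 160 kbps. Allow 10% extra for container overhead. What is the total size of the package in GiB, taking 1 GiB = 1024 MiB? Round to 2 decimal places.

Audio: 160 kbps = 0.160 Mbps.
lecture capture: 2.950 Mbps × 4500 s × 1.10 = 14602.5 Mb
animated explainer: 6.060 Mbps × 245 s × 1.10 = 1633.2 Mb
music video: 9.300 Mbps × 480 s × 1.10 = 4910.4 Mb
wedding ceremony recording: 11.560 Mbps × 4620 s × 1.10 = 58747.9 Mb
Total: 79894.0 Mb = 9986.7 MB.
= 9.301 GiB.

9.30 GiB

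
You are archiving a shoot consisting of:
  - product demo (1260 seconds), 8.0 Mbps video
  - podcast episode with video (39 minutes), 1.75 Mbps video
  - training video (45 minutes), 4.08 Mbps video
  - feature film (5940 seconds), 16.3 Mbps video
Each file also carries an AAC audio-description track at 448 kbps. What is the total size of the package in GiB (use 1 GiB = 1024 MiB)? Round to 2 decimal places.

Audio: 448 kbps = 0.448 Mbps.
product demo: 8.448 Mbps × 1260 s = 10644.5 Mb
podcast episode with video: 2.198 Mbps × 2340 s = 5143.3 Mb
training video: 4.528 Mbps × 2700 s = 12225.6 Mb
feature film: 16.748 Mbps × 5940 s = 99483.1 Mb
Total: 127496.5 Mb = 15937.1 MB.
= 14.84 GiB.

14.84 GiB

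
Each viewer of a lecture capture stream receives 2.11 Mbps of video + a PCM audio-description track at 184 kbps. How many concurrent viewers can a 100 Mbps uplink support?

43

Audio: 184 kbps = 0.184 Mbps.
Per-viewer media rate: 2.294 Mbps.
100 Mbps = 100.0 Mbps; 100.0 / 2.294 = 43.59 → 43 viewers.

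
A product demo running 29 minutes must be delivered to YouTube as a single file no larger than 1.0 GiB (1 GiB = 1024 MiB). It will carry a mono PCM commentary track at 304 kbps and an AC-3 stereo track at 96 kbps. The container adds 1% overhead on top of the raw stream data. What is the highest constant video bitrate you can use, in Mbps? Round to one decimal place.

4.5 Mbps

Budget: 1.0 GiB = 8589.9 Mb.
Stream payload after overhead: 8589.9 / 1.01 = 8504.9 Mb.
29 min = 1740 s
Total bitrate budget: 8504.9 Mb / 1740 s = 4.888 Mbps.
Audio total: 304 + 96 = 400 kbps = 0.400 Mbps.
Video: 4.888 − 0.400 = 4.488 Mbps.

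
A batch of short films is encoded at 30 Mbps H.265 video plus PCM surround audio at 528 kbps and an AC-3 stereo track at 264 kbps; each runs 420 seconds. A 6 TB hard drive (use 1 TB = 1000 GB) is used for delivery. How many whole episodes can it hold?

3711

Audio total: 528 + 264 = 792 kbps = 0.792 Mbps.
Total bitrate: 30.792 Mbps.
Per item: 30.792 Mbps × 420 s = 12,933 Mb = 1,617 MB.
Capacity: 6 TB = 48,000,000 Mb; 3711.54 items → 3711 complete.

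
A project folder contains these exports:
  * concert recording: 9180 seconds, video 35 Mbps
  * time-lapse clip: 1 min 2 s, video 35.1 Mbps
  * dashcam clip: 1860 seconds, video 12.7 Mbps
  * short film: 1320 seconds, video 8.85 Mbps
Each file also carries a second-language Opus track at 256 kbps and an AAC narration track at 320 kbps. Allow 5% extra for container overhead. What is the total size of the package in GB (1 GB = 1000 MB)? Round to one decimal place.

Audio total: 256 + 320 = 576 kbps = 0.576 Mbps.
concert recording: 35.576 Mbps × 9180 s × 1.05 = 342917.1 Mb
time-lapse clip: 35.676 Mbps × 62 s × 1.05 = 2322.5 Mb
dashcam clip: 13.276 Mbps × 1860 s × 1.05 = 25928.0 Mb
short film: 9.426 Mbps × 1320 s × 1.05 = 13064.4 Mb
Total: 384232.0 Mb = 48029.0 MB.
= 48.03 GB.

48.0 GB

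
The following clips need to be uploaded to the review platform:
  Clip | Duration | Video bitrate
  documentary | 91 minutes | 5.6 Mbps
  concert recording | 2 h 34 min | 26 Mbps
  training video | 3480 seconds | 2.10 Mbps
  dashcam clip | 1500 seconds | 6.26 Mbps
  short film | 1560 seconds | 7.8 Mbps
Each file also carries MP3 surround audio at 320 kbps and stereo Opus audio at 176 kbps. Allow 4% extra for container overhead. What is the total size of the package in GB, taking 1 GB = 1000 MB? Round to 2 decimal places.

40.33 GB

Audio total: 320 + 176 = 496 kbps = 0.496 Mbps.
documentary: 6.096 Mbps × 5460 s × 1.04 = 34615.5 Mb
concert recording: 26.496 Mbps × 9240 s × 1.04 = 254616.0 Mb
training video: 2.596 Mbps × 3480 s × 1.04 = 9395.4 Mb
dashcam clip: 6.756 Mbps × 1500 s × 1.04 = 10539.4 Mb
short film: 8.296 Mbps × 1560 s × 1.04 = 13459.4 Mb
Total: 322625.7 Mb = 40328.2 MB.
= 40.33 GB.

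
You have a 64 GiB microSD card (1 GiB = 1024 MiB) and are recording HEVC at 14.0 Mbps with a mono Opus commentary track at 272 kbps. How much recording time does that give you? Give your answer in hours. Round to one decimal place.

10.7 hours

Audio: 272 kbps = 0.272 Mbps.
Total bitrate: 14.0 + 0.272 = 14.272 Mbps.
Capacity: 64 GiB = 549,756 Mb.
Recording time: 549,756 / 14.272 = 38,520 s ≈ 10.7 hours.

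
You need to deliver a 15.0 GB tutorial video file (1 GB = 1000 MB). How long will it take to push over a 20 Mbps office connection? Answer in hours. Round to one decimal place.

File: 15.0 GB = 120000.0 Mb.
At 20 Mbps: 120000.0 / 20 = 6000.0 s ≈ 1.67 hours.

1.7 hours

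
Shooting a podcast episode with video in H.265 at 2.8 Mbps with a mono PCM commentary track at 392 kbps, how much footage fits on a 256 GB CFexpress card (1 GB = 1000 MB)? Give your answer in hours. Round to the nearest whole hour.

178 hours

Audio: 392 kbps = 0.392 Mbps.
Total bitrate: 2.8 + 0.392 = 3.192 Mbps.
Capacity: 256 GB = 2,048,000 Mb.
Recording time: 2,048,000 / 3.192 = 641,604 s ≈ 178 hours.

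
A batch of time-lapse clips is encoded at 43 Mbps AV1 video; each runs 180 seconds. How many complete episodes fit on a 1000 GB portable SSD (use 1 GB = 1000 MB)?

Per item: 43.000 Mbps × 180 s = 7,740 Mb = 967.5 MB.
Capacity: 1000 GB = 8,000,000 Mb; 1033.59 items → 1033 complete.

1033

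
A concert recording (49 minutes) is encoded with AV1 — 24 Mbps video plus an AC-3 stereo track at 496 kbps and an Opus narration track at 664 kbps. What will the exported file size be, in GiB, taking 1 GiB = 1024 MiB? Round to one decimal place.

49 min = 2940 s
Audio total: 496 + 664 = 1160 kbps = 1.160 Mbps.
Total bitrate: 24 + 1.160 = 25.160 Mbps.
Stream data: 25.160 Mbps × 2940 s = 73970.4 Mb.
73,970 Mb = 9,246,300,000 bytes ÷ 1,073,741,824 = 8.611 GiB.

8.6 GiB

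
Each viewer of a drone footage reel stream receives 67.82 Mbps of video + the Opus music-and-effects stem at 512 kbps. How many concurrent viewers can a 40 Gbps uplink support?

Audio: 512 kbps = 0.512 Mbps.
Per-viewer media rate: 68.332 Mbps.
40 Gbps = 40,000 Mbps; 40,000 / 68.332 = 585.38 → 585 viewers.

585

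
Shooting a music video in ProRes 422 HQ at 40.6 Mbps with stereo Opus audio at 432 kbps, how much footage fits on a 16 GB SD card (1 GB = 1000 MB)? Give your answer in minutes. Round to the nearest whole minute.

Audio: 432 kbps = 0.432 Mbps.
Total bitrate: 40.6 + 0.432 = 41.032 Mbps.
Capacity: 16 GB = 128,000 Mb.
Recording time: 128,000 / 41.032 = 3,120 s ≈ 52.0 minutes.

52 minutes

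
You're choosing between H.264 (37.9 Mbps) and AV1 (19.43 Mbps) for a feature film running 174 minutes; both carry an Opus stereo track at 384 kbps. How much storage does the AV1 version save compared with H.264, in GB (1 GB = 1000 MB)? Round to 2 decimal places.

174 min = 10440 s
Audio: 384 kbps = 0.384 Mbps.
H.264: 38.284 Mbps × 10440 s = 399685.0 Mb = 49.961 GB.
AV1: 19.814 Mbps × 10440 s = 206858.2 Mb = 25.857 GB.
Saving: 49.961 − 25.857 = 24.103 GB.

24.10 GB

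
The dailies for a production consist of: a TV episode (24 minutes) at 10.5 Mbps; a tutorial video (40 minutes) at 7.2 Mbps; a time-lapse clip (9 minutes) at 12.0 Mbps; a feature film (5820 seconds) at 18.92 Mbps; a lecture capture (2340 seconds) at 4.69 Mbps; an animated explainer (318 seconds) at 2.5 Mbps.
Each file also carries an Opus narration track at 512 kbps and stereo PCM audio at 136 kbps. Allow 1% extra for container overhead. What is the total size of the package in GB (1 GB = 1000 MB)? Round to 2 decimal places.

21.35 GB

Audio total: 512 + 136 = 648 kbps = 0.648 Mbps.
TV episode: 11.148 Mbps × 1440 s × 1.01 = 16213.7 Mb
tutorial video: 7.848 Mbps × 2400 s × 1.01 = 19023.6 Mb
time-lapse clip: 12.648 Mbps × 540 s × 1.01 = 6898.2 Mb
feature film: 19.568 Mbps × 5820 s × 1.01 = 115024.6 Mb
lecture capture: 5.338 Mbps × 2340 s × 1.01 = 12615.8 Mb
animated explainer: 3.148 Mbps × 318 s × 1.01 = 1011.1 Mb
Total: 170786.9 Mb = 21348.4 MB.
= 21.35 GB.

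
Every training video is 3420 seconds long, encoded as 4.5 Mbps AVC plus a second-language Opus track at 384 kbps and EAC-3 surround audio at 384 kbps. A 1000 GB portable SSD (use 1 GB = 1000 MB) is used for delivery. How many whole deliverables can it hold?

Audio total: 384 + 384 = 768 kbps = 0.768 Mbps.
Total bitrate: 5.268 Mbps.
Per item: 5.268 Mbps × 3420 s = 18,017 Mb = 2,252 MB.
Capacity: 1000 GB = 8,000,000 Mb; 444.04 items → 444 complete.

444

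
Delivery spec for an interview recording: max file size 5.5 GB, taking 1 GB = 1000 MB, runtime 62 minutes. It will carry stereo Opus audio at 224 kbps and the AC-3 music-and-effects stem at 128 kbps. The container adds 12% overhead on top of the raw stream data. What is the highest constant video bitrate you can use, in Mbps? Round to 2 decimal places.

Budget: 5.5 GB = 44000.0 Mb.
Stream payload after overhead: 44000.0 / 1.12 = 39285.7 Mb.
62 min = 3720 s
Total bitrate budget: 39285.7 Mb / 3720 s = 10.561 Mbps.
Audio total: 224 + 128 = 352 kbps = 0.352 Mbps.
Video: 10.561 − 0.352 = 10.209 Mbps.

10.21 Mbps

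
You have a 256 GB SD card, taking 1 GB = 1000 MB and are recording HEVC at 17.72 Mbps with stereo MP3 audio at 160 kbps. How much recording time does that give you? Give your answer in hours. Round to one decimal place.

31.8 hours

Audio: 160 kbps = 0.160 Mbps.
Total bitrate: 17.72 + 0.160 = 17.880 Mbps.
Capacity: 256 GB = 2,048,000 Mb.
Recording time: 2,048,000 / 17.880 = 114,541 s ≈ 31.8 hours.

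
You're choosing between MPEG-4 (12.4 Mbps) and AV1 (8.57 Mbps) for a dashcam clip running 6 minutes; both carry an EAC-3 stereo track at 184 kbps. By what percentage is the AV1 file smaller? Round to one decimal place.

30.4%

6 min = 360 s
Audio: 184 kbps = 0.184 Mbps.
MPEG-4: 12.584 Mbps × 360 s = 4530.2 Mb = 0.566 GB.
AV1: 8.754 Mbps × 360 s = 3151.4 Mb = 0.394 GB.
Reduction: (1 − 0.394/0.566) × 100 = 30.44%.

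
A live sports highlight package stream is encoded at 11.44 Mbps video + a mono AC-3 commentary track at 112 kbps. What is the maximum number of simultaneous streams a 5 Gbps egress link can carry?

Audio: 112 kbps = 0.112 Mbps.
Per-viewer media rate: 11.552 Mbps.
5 Gbps = 5,000 Mbps; 5,000 / 11.552 = 432.83 → 432 viewers.

432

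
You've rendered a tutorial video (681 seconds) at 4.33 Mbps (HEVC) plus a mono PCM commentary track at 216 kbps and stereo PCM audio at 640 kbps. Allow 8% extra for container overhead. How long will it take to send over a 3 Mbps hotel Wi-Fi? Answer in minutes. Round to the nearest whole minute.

21 minutes

Audio total: 216 + 640 = 856 kbps = 0.856 Mbps.
Total bitrate: 5.186 Mbps.
File: 5.186 Mbps × 681 s = 3531.7 Mb.
With 8% container overhead: ×1.08. → 3814.2 Mb.
At 3 Mbps: 3814.2 / 3 = 1271.4 s ≈ 21.2 minutes.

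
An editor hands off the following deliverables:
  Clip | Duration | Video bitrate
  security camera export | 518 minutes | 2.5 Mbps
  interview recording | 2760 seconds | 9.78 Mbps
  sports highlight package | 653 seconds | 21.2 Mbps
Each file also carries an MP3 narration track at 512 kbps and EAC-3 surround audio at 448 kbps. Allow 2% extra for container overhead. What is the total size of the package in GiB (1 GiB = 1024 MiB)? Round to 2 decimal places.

Audio total: 512 + 448 = 960 kbps = 0.960 Mbps.
security camera export: 3.460 Mbps × 31080 s × 1.02 = 109687.5 Mb
interview recording: 10.740 Mbps × 2760 s × 1.02 = 30235.2 Mb
sports highlight package: 22.160 Mbps × 653 s × 1.02 = 14759.9 Mb
Total: 154682.7 Mb = 19335.3 MB.
= 18.01 GiB.

18.01 GiB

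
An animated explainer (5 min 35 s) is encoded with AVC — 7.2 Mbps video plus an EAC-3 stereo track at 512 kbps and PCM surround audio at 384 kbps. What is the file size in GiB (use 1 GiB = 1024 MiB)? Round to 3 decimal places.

5 min 35 s = 335 s
Audio total: 512 + 384 = 896 kbps = 0.896 Mbps.
Total bitrate: 7.2 + 0.896 = 8.096 Mbps.
Stream data: 8.096 Mbps × 335 s = 2712.2 Mb.
2,712 Mb = 339,020,000 bytes ÷ 1,073,741,824 = 0.3157 GiB.

0.316 GiB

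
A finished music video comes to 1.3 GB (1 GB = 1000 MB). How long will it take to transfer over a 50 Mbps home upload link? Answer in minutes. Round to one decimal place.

File: 1.3 GB = 10400.0 Mb.
At 50 Mbps: 10400.0 / 50 = 208.0 s ≈ 3.47 minutes.

3.5 minutes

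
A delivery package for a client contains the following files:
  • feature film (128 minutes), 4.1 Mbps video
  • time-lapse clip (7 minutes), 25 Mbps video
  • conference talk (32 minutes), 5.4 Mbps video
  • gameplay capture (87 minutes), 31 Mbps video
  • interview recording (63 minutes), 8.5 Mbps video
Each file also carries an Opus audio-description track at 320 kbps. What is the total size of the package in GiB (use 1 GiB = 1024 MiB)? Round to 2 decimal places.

Audio: 320 kbps = 0.320 Mbps.
feature film: 4.420 Mbps × 7680 s = 33945.6 Mb
time-lapse clip: 25.320 Mbps × 420 s = 10634.4 Mb
conference talk: 5.720 Mbps × 1920 s = 10982.4 Mb
gameplay capture: 31.320 Mbps × 5220 s = 163490.4 Mb
interview recording: 8.820 Mbps × 3780 s = 33339.6 Mb
Total: 252392.4 Mb = 31549.0 MB.
= 29.38 GiB.

29.38 GiB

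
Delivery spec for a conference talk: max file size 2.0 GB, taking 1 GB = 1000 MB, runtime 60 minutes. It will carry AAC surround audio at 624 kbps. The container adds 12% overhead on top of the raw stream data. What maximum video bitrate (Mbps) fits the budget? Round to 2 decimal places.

3.34 Mbps

Budget: 2.0 GB = 16000.0 Mb.
Stream payload after overhead: 16000.0 / 1.12 = 14285.7 Mb.
60 min = 3600 s
Total bitrate budget: 14285.7 Mb / 3600 s = 3.968 Mbps.
Audio: 624 kbps = 0.624 Mbps.
Video: 3.968 − 0.624 = 3.344 Mbps.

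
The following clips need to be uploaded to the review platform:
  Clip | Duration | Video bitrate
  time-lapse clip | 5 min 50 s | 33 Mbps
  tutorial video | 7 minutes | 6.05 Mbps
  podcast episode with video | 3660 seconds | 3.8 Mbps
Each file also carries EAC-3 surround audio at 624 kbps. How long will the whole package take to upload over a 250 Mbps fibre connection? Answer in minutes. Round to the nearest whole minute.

2 minutes

Audio: 624 kbps = 0.624 Mbps.
time-lapse clip: 33.624 Mbps × 350 s = 11768.4 Mb
tutorial video: 6.674 Mbps × 420 s = 2803.1 Mb
podcast episode with video: 4.424 Mbps × 3660 s = 16191.8 Mb
Total: 30763.3 Mb = 3845.4 MB.
At 250 Mbps: 30763.3 / 250 = 123 s ≈ 2.05 minutes.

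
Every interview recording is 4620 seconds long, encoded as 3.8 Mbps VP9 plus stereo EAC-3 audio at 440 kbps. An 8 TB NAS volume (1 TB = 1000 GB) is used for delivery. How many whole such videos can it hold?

Audio: 440 kbps = 0.440 Mbps.
Total bitrate: 4.240 Mbps.
Per item: 4.240 Mbps × 4620 s = 19,589 Mb = 2,449 MB.
Capacity: 8 TB = 64,000,000 Mb; 3267.17 items → 3267 complete.

3267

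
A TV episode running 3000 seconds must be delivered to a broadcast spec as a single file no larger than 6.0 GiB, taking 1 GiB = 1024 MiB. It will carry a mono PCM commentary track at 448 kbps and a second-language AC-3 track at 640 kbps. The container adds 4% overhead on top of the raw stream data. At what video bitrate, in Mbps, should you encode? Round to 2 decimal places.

15.43 Mbps

Budget: 6.0 GiB = 51539.6 Mb.
Stream payload after overhead: 51539.6 / 1.04 = 49557.3 Mb.
Total bitrate budget: 49557.3 Mb / 3000 s = 16.519 Mbps.
Audio total: 448 + 640 = 1088 kbps = 1.088 Mbps.
Video: 16.519 − 1.088 = 15.431 Mbps.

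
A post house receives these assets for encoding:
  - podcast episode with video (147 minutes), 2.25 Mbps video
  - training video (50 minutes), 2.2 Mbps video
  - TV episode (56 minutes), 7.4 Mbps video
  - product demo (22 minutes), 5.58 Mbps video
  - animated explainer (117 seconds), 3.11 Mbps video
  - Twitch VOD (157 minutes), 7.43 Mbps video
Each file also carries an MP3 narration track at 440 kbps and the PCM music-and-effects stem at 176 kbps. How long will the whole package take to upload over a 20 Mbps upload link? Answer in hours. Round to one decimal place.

2.0 hours

Audio total: 440 + 176 = 616 kbps = 0.616 Mbps.
podcast episode with video: 2.866 Mbps × 8820 s = 25278.1 Mb
training video: 2.816 Mbps × 3000 s = 8448.0 Mb
TV episode: 8.016 Mbps × 3360 s = 26933.8 Mb
product demo: 6.196 Mbps × 1320 s = 8178.7 Mb
animated explainer: 3.726 Mbps × 117 s = 435.9 Mb
Twitch VOD: 8.046 Mbps × 9420 s = 75793.3 Mb
Total: 145067.9 Mb = 18133.5 MB.
At 20 Mbps: 145067.9 / 20 = 7253 s ≈ 2.01 hours.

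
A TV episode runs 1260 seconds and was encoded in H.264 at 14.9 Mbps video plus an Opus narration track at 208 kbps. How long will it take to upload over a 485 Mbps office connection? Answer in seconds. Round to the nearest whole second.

39 seconds

Audio: 208 kbps = 0.208 Mbps.
Total bitrate: 15.108 Mbps.
File: 15.108 Mbps × 1260 s = 19036.1 Mb.
At 485 Mbps: 19036.1 / 485 = 39.2 s ≈ 39.2 seconds.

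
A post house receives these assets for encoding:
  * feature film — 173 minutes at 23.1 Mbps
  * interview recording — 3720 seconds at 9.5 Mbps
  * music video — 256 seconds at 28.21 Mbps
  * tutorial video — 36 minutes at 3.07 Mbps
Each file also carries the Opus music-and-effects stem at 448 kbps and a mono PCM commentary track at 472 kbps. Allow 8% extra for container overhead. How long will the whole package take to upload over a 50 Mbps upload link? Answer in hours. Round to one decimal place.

1.8 hours

Audio total: 448 + 472 = 920 kbps = 0.920 Mbps.
feature film: 24.020 Mbps × 10380 s × 1.08 = 269273.8 Mb
interview recording: 10.420 Mbps × 3720 s × 1.08 = 41863.4 Mb
music video: 29.130 Mbps × 256 s × 1.08 = 8053.9 Mb
tutorial video: 3.990 Mbps × 2160 s × 1.08 = 9307.9 Mb
Total: 328498.9 Mb = 41062.4 MB.
At 50 Mbps: 328498.9 / 50 = 6570 s ≈ 1.82 hours.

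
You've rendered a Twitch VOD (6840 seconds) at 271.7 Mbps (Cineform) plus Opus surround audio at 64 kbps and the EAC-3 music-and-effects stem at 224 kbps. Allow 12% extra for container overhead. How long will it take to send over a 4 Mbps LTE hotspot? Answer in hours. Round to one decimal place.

144.7 hours

Audio total: 64 + 224 = 288 kbps = 0.288 Mbps.
Total bitrate: 271.988 Mbps.
File: 271.988 Mbps × 6840 s = 1860397.9 Mb.
With 12% container overhead: ×1.12. → 2083645.7 Mb.
At 4 Mbps: 2083645.7 / 4 = 520911.4 s ≈ 145 hours.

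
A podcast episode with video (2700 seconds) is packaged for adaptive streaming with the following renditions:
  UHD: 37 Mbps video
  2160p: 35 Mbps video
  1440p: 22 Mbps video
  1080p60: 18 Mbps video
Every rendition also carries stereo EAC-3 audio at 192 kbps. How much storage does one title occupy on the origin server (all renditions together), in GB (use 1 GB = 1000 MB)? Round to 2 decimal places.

38.06 GB

Audio: 192 kbps = 0.192 Mbps.
Sum of rendition bitrates: (37+0.192) + (35+0.192) + (22+0.192) + (18+0.192) = 112.768 Mbps.
× 2700 s = 304,474 Mb = 38,059 MB = 38.06 GB.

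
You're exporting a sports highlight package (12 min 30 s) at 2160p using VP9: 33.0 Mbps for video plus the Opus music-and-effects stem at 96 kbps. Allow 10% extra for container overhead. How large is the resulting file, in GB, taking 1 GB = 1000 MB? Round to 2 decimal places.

3.41 GB

12 min 30 s = 750 s
Audio: 96 kbps = 0.096 Mbps.
Total bitrate: 33.0 + 0.096 = 33.096 Mbps.
Stream data: 33.096 Mbps × 750 s = 24822.0 Mb.
With 10% container overhead: ×1.10.
27,304 Mb ÷ 8 = 3,413 MB → 3.413 GB.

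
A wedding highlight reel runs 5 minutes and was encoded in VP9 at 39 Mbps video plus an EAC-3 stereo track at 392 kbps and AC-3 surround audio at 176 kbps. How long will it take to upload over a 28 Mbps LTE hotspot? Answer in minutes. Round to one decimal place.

7.1 minutes

5 min = 300 s
Audio total: 392 + 176 = 568 kbps = 0.568 Mbps.
Total bitrate: 39.568 Mbps.
File: 39.568 Mbps × 300 s = 11870.4 Mb.
At 28 Mbps: 11870.4 / 28 = 423.9 s ≈ 7.07 minutes.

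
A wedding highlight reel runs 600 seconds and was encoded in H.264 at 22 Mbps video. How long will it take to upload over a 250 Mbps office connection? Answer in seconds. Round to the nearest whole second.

53 seconds

File: 22.000 Mbps × 600 s = 13200.0 Mb.
At 250 Mbps: 13200.0 / 250 = 52.8 s ≈ 52.8 seconds.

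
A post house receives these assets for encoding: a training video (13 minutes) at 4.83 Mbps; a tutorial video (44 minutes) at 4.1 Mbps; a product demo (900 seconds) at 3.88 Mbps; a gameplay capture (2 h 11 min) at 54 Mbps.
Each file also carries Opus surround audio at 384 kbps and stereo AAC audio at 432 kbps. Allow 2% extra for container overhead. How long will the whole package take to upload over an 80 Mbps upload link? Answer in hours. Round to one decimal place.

1.6 hours

Audio total: 384 + 432 = 816 kbps = 0.816 Mbps.
training video: 5.646 Mbps × 780 s × 1.02 = 4492.0 Mb
tutorial video: 4.916 Mbps × 2640 s × 1.02 = 13237.8 Mb
product demo: 4.696 Mbps × 900 s × 1.02 = 4310.9 Mb
gameplay capture: 54.816 Mbps × 7860 s × 1.02 = 439470.8 Mb
Total: 461511.5 Mb = 57688.9 MB.
At 80 Mbps: 461511.5 / 80 = 5769 s ≈ 1.6 hours.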